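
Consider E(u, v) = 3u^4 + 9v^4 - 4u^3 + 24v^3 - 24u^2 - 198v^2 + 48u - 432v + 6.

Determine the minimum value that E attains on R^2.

-1807

E(u,v) separates as P(u) + Q(v) + 6, so its minimum is min P + min Q + 6.
P'(u) = 12(u - 2)(u - 1)(u + 2) vanishes at u ∈ {-2, 1, 2}; Q'(v) = 36(v - 3)(v + 1)(v + 4) vanishes at v ∈ {-4, -1, 3}.
Local minima of P (where P''>0): P(-2)=-112, P(2)=16. Local minima of Q: Q(-4)=-672, Q(3)=-1701.
So the global minimum of E is P(-2) + Q(3) + 6 = -112 − 1701 + 6 = -1807, attained at (-2, 3).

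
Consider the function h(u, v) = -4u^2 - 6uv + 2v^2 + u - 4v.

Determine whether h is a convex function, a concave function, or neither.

neither

h is quadratic, so its Hessian is the constant matrix H = [[-8, -6], [-6, 4]].
det(H) = -68, tr(H) = -4.
det(H) < 0, so H is indefinite: neither convex nor concave.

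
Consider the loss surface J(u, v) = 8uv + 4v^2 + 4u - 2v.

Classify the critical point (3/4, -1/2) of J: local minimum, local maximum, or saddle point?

The Hessian of J is constant: H = [[0, 8], [8, 8]].
det(H) = 0·8 − 8² = -64.
Since det(H) < 0, H is indefinite and the critical point is a saddle point.

saddle point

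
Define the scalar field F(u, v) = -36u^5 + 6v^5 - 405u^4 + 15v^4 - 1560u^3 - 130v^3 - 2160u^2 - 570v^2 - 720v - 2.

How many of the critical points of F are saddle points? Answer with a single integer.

F separates as a function of u plus a function of v, so ∇F=0 decouples.
∂F/∂u = -180u(u + 2)(u + 3)(u + 4) = 0 at u ∈ {-4, -3, -2, 0}; ∂F/∂v = 30(v - 4)(v + 1)(v + 2)(v + 3) = 0 at v ∈ {-3, -2, -1, 4}.
The Hessian is diagonal: diag(F_uu, F_vv). Second derivatives: F_uu(-4)=1440, F_uu(-3)=-540, F_uu(-2)=720, F_uu(0)=-4320; F_vv(-3)=-420, F_vv(-2)=180, F_vv(-1)=-300, F_vv(4)=6300.
Saddle points occur where the two diagonal entries have opposite signs: (-4, -3), (-4, -1), (-3, -2), (-3, 4), (-2, -3), (-2, -1), (0, -2), (0, 4). Count: 8.

8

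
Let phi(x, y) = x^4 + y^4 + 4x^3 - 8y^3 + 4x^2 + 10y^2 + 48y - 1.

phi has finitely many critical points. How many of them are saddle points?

phi separates as a function of x plus a function of y, so ∇phi=0 decouples.
∂phi/∂x = 4x(x + 1)(x + 2) = 0 at x ∈ {-2, -1, 0}; ∂phi/∂y = 4(y - 4)(y - 3)(y + 1) = 0 at y ∈ {-1, 3, 4}.
The Hessian is diagonal: diag(phi_xx, phi_yy). Second derivatives: phi_xx(-2)=8, phi_xx(-1)=-4, phi_xx(0)=8; phi_yy(-1)=80, phi_yy(3)=-16, phi_yy(4)=20.
Saddle points occur where the two diagonal entries have opposite signs: (-2, 3), (-1, -1), (-1, 4), (0, 3). Count: 4.

4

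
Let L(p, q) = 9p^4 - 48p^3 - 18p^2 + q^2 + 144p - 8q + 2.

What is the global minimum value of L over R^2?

L(p,q) separates as A(p) + B(q) + 2, so its minimum is min A + min B + 2.
A'(p) = 36(p - 4)(p - 1)(p + 1) vanishes at p ∈ {-1, 1, 4}; B'(q) = 2q - 8 vanishes at q ∈ {4}.
Local minima of A (where A''>0): A(-1)=-105, A(4)=-480. Local minima of B: B(4)=-16.
So the global minimum of L is A(4) + B(4) + 2 = -480 − 16 + 2 = -494, attained at (4, 4).

-494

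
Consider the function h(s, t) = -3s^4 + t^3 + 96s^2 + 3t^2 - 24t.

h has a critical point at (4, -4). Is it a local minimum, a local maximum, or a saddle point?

The mixed partial ∂²h/∂s∂t is 0, so the Hessian at any point is diag(h_ss, h_tt) = diag(12(-3s^2 + 16), 6(t + 1)).
At (4, -4): H = diag(-384, -18).
Both eigenvalues are negative, so H is negative definite: a local maximum.

local maximum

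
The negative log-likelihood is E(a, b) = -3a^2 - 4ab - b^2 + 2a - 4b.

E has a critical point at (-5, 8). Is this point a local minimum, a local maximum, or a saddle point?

saddle point

The Hessian of E is constant: H = [[-6, -4], [-4, -2]].
det(H) = (-6)·(-2) − (-4)² = -4.
Since det(H) < 0, H is indefinite and the critical point is a saddle point.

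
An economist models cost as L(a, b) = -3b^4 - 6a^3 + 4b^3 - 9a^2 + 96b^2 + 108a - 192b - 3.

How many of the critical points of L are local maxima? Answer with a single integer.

L separates as a function of a plus a function of b, so ∇L=0 decouples.
∂L/∂a = -18(a - 2)(a + 3) = 0 at a ∈ {-3, 2}; ∂L/∂b = -12(b - 4)(b - 1)(b + 4) = 0 at b ∈ {-4, 1, 4}.
The Hessian is diagonal: diag(L_aa, L_bb). Second derivatives: L_aa(-3)=90, L_aa(2)=-90; L_bb(-4)=-480, L_bb(1)=180, L_bb(4)=-288.
Local maxima occur where both diagonal entries negative: (2, -4), (2, 4). Count: 2.

2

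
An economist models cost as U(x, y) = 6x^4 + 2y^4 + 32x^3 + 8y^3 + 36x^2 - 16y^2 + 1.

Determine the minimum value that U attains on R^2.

U(x,y) separates as P(x) + Q(y) + 1, so its minimum is min P + min Q + 1.
P'(x) = 24x(x + 1)(x + 3) vanishes at x ∈ {-3, -1, 0}; Q'(y) = 8y(y - 1)(y + 4) vanishes at y ∈ {-4, 0, 1}.
Local minima of P (where P''>0): P(-3)=-54, P(0)=0. Local minima of Q: Q(-4)=-256, Q(1)=-6.
So the global minimum of U is P(-3) + Q(-4) + 1 = -54 − 256 + 1 = -309, attained at (-3, -4).

-309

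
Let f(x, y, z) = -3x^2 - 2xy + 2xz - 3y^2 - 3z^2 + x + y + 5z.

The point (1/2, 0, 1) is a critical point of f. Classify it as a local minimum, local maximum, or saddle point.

local maximum

The Hessian is constant: H = [[-6, -2, 2], [-2, -6, 0], [2, 0, -6]].
Leading principal minors: Δ₁ = -6, Δ₂ = 32, Δ₃ = -168.
The minors alternate sign starting negative (−, +, −), so H is negative definite: a local maximum.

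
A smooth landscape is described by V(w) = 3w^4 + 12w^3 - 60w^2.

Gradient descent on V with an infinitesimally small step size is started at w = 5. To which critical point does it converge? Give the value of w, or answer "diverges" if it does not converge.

V'(w) = 12w(w - 2)(w + 5), so V'(5) = 1800.
Gradient descent moves in the -V' direction, i.e. w is decreasing.
The nearest critical point in that direction is w = 2, where V'' = 168 > 0 (a local minimum). The iterate converges there.

2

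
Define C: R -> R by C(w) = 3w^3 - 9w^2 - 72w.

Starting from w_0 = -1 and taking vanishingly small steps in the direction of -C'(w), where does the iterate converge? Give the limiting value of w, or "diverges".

C'(w) = 9(w - 4)(w + 2), so C'(-1) = -45.
Gradient descent moves in the -C' direction, i.e. w is increasing.
The nearest critical point in that direction is w = 4, where C'' = 54 > 0 (a local minimum). The iterate converges there.

4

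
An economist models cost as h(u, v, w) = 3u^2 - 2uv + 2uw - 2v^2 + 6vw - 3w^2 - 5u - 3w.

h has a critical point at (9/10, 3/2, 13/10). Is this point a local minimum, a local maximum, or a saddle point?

The Hessian is constant: H = [[6, -2, 2], [-2, -4, 6], [2, 6, -6]].
Leading principal minors: Δ₁ = 6, Δ₂ = -28, Δ₃ = -80.
The minors fit neither the all-positive nor the alternating-sign pattern, so H is indefinite: a saddle point.

saddle point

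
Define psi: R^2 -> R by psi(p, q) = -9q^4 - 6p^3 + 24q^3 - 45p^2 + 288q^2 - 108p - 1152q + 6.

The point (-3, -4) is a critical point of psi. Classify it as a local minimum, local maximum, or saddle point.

The mixed partial ∂²psi/∂p∂q is 0, so the Hessian at any point is diag(psi_pp, psi_qq) = diag(-18(2p + 5), 36(-3q^2 + 4q + 16)).
At (-3, -4): H = diag(18, -1728).
The eigenvalues have opposite signs, so H is indefinite: a saddle point.

saddle point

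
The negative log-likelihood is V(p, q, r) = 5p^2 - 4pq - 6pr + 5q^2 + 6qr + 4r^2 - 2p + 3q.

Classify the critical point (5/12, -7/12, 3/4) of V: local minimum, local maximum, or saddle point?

The Hessian is constant: H = [[10, -4, -6], [-4, 10, 6], [-6, 6, 8]].
Leading principal minors: Δ₁ = 10, Δ₂ = 84, Δ₃ = 240.
All leading minors are positive, so H is positive definite: a local minimum.

local minimum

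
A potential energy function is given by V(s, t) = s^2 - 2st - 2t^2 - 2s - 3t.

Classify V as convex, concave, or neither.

neither

V is quadratic, so its Hessian is the constant matrix H = [[2, -2], [-2, -4]].
det(H) = -12, tr(H) = -2.
det(H) < 0, so H is indefinite: neither convex nor concave.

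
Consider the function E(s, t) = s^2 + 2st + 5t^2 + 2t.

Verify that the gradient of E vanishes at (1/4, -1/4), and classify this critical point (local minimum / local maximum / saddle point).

∇E = (2s + 2t, 2s + 10t + 2); substituting (1/4, -1/4) gives ∇E = (0, 0), so (1/4, -1/4) is indeed a critical point.
The Hessian of E is constant: H = [[2, 2], [2, 10]].
det(H) = 2·10 − 2² = 16.
det(H) > 0 and tr(H) = 12 > 0, so H is positive definite and the point is a local minimum.

local minimum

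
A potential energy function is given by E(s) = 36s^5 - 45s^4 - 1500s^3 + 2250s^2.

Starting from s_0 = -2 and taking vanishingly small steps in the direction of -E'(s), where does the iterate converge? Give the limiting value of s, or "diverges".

E'(s) = 180s(s - 5)(s - 1)(s + 5), so E'(-2) = -22680.
Gradient descent moves in the -E' direction, i.e. s is increasing.
The nearest critical point in that direction is s = 0, where E'' = 4500 > 0 (a local minimum). The iterate converges there.

0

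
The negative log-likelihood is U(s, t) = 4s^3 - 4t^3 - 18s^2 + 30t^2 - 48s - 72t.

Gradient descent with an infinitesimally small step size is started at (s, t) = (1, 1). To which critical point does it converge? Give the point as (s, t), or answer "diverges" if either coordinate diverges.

U is separable, so gradient descent decouples: s follows -∂U/∂s, t follows -∂U/∂t.
∂U/∂s = 12(s - 4)(s + 1); at s=1 this is -72, so s increases.
∂U/∂t = -12(t - 3)(t - 2); at t=1 this is -24, so t increases.
s converges to its nearest critical value 4 (a local min of the s-part); t converges to 2. The iterate converges to (4, 2).

(4, 2)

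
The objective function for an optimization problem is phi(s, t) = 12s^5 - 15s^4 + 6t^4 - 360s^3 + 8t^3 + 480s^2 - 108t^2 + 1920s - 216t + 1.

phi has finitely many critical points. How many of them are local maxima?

phi separates as a function of s plus a function of t, so ∇phi=0 decouples.
∂phi/∂s = 60(s - 4)(s - 2)(s + 1)(s + 4) = 0 at s ∈ {-4, -1, 2, 4}; ∂phi/∂t = 24(t - 3)(t + 1)(t + 3) = 0 at t ∈ {-3, -1, 3}.
The Hessian is diagonal: diag(phi_ss, phi_tt). Second derivatives: phi_ss(-4)=-8640, phi_ss(-1)=2700, phi_ss(2)=-2160, phi_ss(4)=4800; phi_tt(-3)=288, phi_tt(-1)=-192, phi_tt(3)=576.
Local maxima occur where both diagonal entries negative: (-4, -1), (2, -1). Count: 2.

2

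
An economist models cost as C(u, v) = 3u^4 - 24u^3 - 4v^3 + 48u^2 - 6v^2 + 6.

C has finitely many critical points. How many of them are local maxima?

C separates as a function of u plus a function of v, so ∇C=0 decouples.
∂C/∂u = 12u(u - 4)(u - 2) = 0 at u ∈ {0, 2, 4}; ∂C/∂v = -12v(v + 1) = 0 at v ∈ {-1, 0}.
The Hessian is diagonal: diag(C_uu, C_vv). Second derivatives: C_uu(0)=96, C_uu(2)=-48, C_uu(4)=96; C_vv(-1)=12, C_vv(0)=-12.
Local maxima occur where both diagonal entries negative: (2, 0). Count: 1.

1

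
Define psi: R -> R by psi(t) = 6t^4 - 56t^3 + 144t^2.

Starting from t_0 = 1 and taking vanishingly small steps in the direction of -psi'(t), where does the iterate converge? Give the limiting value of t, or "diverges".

psi'(t) = 24t(t - 4)(t - 3), so psi'(1) = 144.
Gradient descent moves in the -psi' direction, i.e. t is decreasing.
The nearest critical point in that direction is t = 0, where psi'' = 288 > 0 (a local minimum). The iterate converges there.

0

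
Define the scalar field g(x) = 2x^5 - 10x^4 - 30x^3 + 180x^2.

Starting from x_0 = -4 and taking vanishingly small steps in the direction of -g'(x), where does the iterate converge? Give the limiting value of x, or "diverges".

g'(x) = 10x(x - 4)(x - 3)(x + 3), so g'(-4) = 2240.
Gradient descent moves in the -g' direction, i.e. x is decreasing.
There is no critical point below x=-4, and g' keeps the same sign, so the iterate runs off to −∞.

diverges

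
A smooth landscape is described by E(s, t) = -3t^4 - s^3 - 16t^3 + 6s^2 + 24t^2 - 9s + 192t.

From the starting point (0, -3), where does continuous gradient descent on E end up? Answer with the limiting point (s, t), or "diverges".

(1, -2)

E is separable, so gradient descent decouples: s follows -∂E/∂s, t follows -∂E/∂t.
∂E/∂s = -3(s - 3)(s - 1); at s=0 this is -9, so s increases.
∂E/∂t = -12(t - 2)(t + 2)(t + 4); at t=-3 this is -60, so t increases.
s converges to its nearest critical value 1 (a local min of the s-part); t converges to -2. The iterate converges to (1, -2).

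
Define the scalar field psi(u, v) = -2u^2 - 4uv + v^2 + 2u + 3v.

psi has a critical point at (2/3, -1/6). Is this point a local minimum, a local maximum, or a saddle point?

saddle point

The Hessian of psi is constant: H = [[-4, -4], [-4, 2]].
det(H) = (-4)·2 − (-4)² = -24.
Since det(H) < 0, H is indefinite and the critical point is a saddle point.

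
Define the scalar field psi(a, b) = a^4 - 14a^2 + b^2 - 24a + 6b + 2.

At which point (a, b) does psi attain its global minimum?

psi(a,b) separates as P(a) + Q(b) + 2, so its minimum is min P + min Q + 2.
P'(a) = 4(a - 3)(a + 1)(a + 2) vanishes at a ∈ {-2, -1, 3}; Q'(b) = 2b + 6 vanishes at b ∈ {-3}.
Local minima of P (where P''>0): P(-2)=8, P(3)=-117. Local minima of Q: Q(-3)=-9.
So the global minimum of psi is P(3) + Q(-3) + 2 = -117 − 9 + 2 = -124, attained at (3, -3).

(3, -3)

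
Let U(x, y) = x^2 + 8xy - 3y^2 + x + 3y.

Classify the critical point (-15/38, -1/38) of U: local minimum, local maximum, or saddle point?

The Hessian of U is constant: H = [[2, 8], [8, -6]].
det(H) = 2·(-6) − 8² = -76.
Since det(H) < 0, H is indefinite and the critical point is a saddle point.

saddle point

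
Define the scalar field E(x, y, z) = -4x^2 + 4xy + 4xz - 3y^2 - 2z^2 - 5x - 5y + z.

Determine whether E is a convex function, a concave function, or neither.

E is quadratic, so its Hessian is the constant matrix H = [[-8, 4, 4], [4, -6, 0], [4, 0, -4]].
Leading principal minors: -8, 32, -32.
Signs alternate −, +, − ⇒ H ≺ 0 ⇒ concave.

concave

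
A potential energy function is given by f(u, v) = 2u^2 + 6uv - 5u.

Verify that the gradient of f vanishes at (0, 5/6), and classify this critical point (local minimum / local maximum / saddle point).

∇f = (4u + 6v - 5, 6u); substituting (0, 5/6) gives ∇f = (0, 0), so (0, 5/6) is indeed a critical point.
The Hessian of f is constant: H = [[4, 6], [6, 0]].
det(H) = 4·0 − 6² = -36.
Since det(H) < 0, H is indefinite and the critical point is a saddle point.

saddle point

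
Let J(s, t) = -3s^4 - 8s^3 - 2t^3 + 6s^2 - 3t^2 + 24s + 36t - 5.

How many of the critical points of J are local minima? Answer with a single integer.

1

J separates as a function of s plus a function of t, so ∇J=0 decouples.
∂J/∂s = -12(s - 1)(s + 1)(s + 2) = 0 at s ∈ {-2, -1, 1}; ∂J/∂t = -6(t - 2)(t + 3) = 0 at t ∈ {-3, 2}.
The Hessian is diagonal: diag(J_ss, J_tt). Second derivatives: J_ss(-2)=-36, J_ss(-1)=24, J_ss(1)=-72; J_tt(-3)=30, J_tt(2)=-30.
Local minima occur where both diagonal entries positive: (-1, -3). Count: 1.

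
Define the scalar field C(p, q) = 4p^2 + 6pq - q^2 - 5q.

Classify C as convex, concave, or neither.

neither

C is quadratic, so its Hessian is the constant matrix H = [[8, 6], [6, -2]].
det(H) = -52, tr(H) = 6.
det(H) < 0, so H is indefinite: neither convex nor concave.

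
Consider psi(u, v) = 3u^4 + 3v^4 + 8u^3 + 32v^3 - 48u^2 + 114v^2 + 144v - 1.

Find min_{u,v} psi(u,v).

-572

psi(u,v) separates as P(u) + Q(v) − 1, so its minimum is min P + min Q − 1.
P'(u) = 12u(u - 2)(u + 4) vanishes at u ∈ {-4, 0, 2}; Q'(v) = 12(v + 1)(v + 3)(v + 4) vanishes at v ∈ {-4, -3, -1}.
Local minima of P (where P''>0): P(-4)=-512, P(2)=-80. Local minima of Q: Q(-4)=-32, Q(-1)=-59.
So the global minimum of psi is P(-4) + Q(-1) − 1 = -512 − 59 − 1 = -572, attained at (-4, -1).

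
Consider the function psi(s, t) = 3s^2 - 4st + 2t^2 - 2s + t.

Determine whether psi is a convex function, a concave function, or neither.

convex

psi is quadratic, so its Hessian is the constant matrix H = [[6, -4], [-4, 4]].
det(H) = 8, tr(H) = 10.
det(H) > 0 and tr(H) > 0, so H is positive definite everywhere: convex.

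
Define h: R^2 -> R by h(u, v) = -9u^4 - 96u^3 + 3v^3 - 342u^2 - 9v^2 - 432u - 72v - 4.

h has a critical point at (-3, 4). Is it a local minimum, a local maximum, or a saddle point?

local minimum

The mixed partial ∂²h/∂u∂v is 0, so the Hessian at any point is diag(h_uu, h_vv) = diag(-36(3u^2 + 16u + 19), 18(v - 1)).
At (-3, 4): H = diag(72, 54).
Both eigenvalues are positive, so H is positive definite: a local minimum.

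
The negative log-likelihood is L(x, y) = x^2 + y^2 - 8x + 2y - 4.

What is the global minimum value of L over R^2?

-21

L(x,y) separates as P(x) + Q(y) − 4, so its minimum is min P + min Q − 4.
P'(x) = 2x - 8 vanishes at x ∈ {4}; Q'(y) = 2y + 2 vanishes at y ∈ {-1}.
Local minima of P (where P''>0): P(4)=-16. Local minima of Q: Q(-1)=-1.
So the global minimum of L is P(4) + Q(-1) − 4 = -16 − 1 − 4 = -21, attained at (4, -1).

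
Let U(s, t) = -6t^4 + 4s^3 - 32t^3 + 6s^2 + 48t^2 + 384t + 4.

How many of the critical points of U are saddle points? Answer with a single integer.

3

U separates as a function of s plus a function of t, so ∇U=0 decouples.
∂U/∂s = 12s(s + 1) = 0 at s ∈ {-1, 0}; ∂U/∂t = -24(t - 2)(t + 2)(t + 4) = 0 at t ∈ {-4, -2, 2}.
The Hessian is diagonal: diag(U_ss, U_tt). Second derivatives: U_ss(-1)=-12, U_ss(0)=12; U_tt(-4)=-288, U_tt(-2)=192, U_tt(2)=-576.
Saddle points occur where the two diagonal entries have opposite signs: (-1, -2), (0, -4), (0, 2). Count: 3.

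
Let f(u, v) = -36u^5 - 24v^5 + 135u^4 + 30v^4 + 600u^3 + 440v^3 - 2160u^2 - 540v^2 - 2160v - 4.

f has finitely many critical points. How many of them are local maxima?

4

f separates as a function of u plus a function of v, so ∇f=0 decouples.
∂f/∂u = -180u(u - 4)(u - 2)(u + 3) = 0 at u ∈ {-3, 0, 2, 4}; ∂f/∂v = -120(v - 3)(v - 2)(v + 1)(v + 3) = 0 at v ∈ {-3, -1, 2, 3}.
The Hessian is diagonal: diag(f_uu, f_vv). Second derivatives: f_uu(-3)=18900, f_uu(0)=-4320, f_uu(2)=3600, f_uu(4)=-10080; f_vv(-3)=7200, f_vv(-1)=-2880, f_vv(2)=1800, f_vv(3)=-2880.
Local maxima occur where both diagonal entries negative: (0, -1), (0, 3), (4, -1), (4, 3). Count: 4.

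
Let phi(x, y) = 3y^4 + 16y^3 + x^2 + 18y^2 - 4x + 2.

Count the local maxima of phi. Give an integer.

0

phi separates as a function of x plus a function of y, so ∇phi=0 decouples.
∂phi/∂x = 2(x - 2) = 0 at x ∈ {2}; ∂phi/∂y = 12y(y + 1)(y + 3) = 0 at y ∈ {-3, -1, 0}.
The Hessian is diagonal: diag(phi_xx, phi_yy). Second derivatives: phi_xx(2)=2; phi_yy(-3)=72, phi_yy(-1)=-24, phi_yy(0)=36.
Local maxima occur where both diagonal entries negative: none. Count: 0.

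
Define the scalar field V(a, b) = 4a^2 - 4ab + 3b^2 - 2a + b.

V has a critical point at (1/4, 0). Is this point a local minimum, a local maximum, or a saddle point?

The Hessian of V is constant: H = [[8, -4], [-4, 6]].
det(H) = 8·6 − (-4)² = 32.
det(H) > 0 and tr(H) = 14 > 0, so H is positive definite and the point is a local minimum.

local minimum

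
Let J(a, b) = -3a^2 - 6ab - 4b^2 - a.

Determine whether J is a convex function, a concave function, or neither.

J is quadratic, so its Hessian is the constant matrix H = [[-6, -6], [-6, -8]].
det(H) = 12, tr(H) = -14.
det(H) > 0 and tr(H) < 0, so H is negative definite everywhere: concave.

concave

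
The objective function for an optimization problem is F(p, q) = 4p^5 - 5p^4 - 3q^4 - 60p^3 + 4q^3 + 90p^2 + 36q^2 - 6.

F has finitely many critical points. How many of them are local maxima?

F separates as a function of p plus a function of q, so ∇F=0 decouples.
∂F/∂p = 20p(p - 3)(p - 1)(p + 3) = 0 at p ∈ {-3, 0, 1, 3}; ∂F/∂q = -12q(q - 3)(q + 2) = 0 at q ∈ {-2, 0, 3}.
The Hessian is diagonal: diag(F_pp, F_qq). Second derivatives: F_pp(-3)=-1440, F_pp(0)=180, F_pp(1)=-160, F_pp(3)=720; F_qq(-2)=-120, F_qq(0)=72, F_qq(3)=-180.
Local maxima occur where both diagonal entries negative: (-3, -2), (-3, 3), (1, -2), (1, 3). Count: 4.

4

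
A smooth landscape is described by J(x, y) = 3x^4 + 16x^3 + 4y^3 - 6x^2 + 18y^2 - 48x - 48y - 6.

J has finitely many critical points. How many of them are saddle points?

3

J separates as a function of x plus a function of y, so ∇J=0 decouples.
∂J/∂x = 12(x - 1)(x + 1)(x + 4) = 0 at x ∈ {-4, -1, 1}; ∂J/∂y = 12(y - 1)(y + 4) = 0 at y ∈ {-4, 1}.
The Hessian is diagonal: diag(J_xx, J_yy). Second derivatives: J_xx(-4)=180, J_xx(-1)=-72, J_xx(1)=120; J_yy(-4)=-60, J_yy(1)=60.
Saddle points occur where the two diagonal entries have opposite signs: (-4, -4), (-1, 1), (1, -4). Count: 3.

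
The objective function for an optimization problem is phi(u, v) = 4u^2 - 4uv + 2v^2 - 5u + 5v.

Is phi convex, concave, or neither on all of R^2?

phi is quadratic, so its Hessian is the constant matrix H = [[8, -4], [-4, 4]].
det(H) = 16, tr(H) = 12.
det(H) > 0 and tr(H) > 0, so H is positive definite everywhere: convex.

convex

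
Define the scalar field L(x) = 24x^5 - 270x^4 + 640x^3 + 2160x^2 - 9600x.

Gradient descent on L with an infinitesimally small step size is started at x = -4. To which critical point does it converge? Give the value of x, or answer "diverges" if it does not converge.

L'(x) = 120(x - 5)(x - 4)(x - 2)(x + 2), so L'(-4) = 103680.
Gradient descent moves in the -L' direction, i.e. x is decreasing.
There is no critical point below x=-4, and L' keeps the same sign, so the iterate runs off to −∞.

diverges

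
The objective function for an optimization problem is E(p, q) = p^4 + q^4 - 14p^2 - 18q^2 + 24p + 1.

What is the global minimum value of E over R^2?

E(p,q) separates as A(p) + B(q) + 1, so its minimum is min A + min B + 1.
A'(p) = 4(p - 2)(p - 1)(p + 3) vanishes at p ∈ {-3, 1, 2}; B'(q) = 4q(q - 3)(q + 3) vanishes at q ∈ {-3, 0, 3}.
Local minima of A (where A''>0): A(-3)=-117, A(2)=8. Local minima of B: B(-3)=-81, B(3)=-81.
So the global minimum of E is A(-3) + B(-3) + 1 = -117 − 81 + 1 = -197, attained at (-3, -3).

-197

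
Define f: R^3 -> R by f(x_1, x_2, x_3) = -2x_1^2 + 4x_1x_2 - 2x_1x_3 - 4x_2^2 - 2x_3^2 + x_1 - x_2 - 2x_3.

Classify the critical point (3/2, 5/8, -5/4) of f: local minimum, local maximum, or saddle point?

The Hessian is constant: H = [[-4, 4, -2], [4, -8, 0], [-2, 0, -4]].
Leading principal minors: Δ₁ = -4, Δ₂ = 16, Δ₃ = -32.
The minors alternate sign starting negative (−, +, −), so H is negative definite: a local maximum.

local maximum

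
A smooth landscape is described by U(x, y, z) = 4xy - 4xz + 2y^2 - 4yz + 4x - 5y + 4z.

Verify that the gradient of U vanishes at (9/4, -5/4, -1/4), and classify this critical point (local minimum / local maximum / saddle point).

saddle point

∇U = (4y - 4z + 4, 4x + 4y - 4z - 5, -4x - 4y + 4); substituting (9/4, -5/4, -1/4) gives ∇U = (0, 0, 0), so (9/4, -5/4, -1/4) is indeed a critical point.
The Hessian is constant: H = [[0, 4, -4], [4, 4, -4], [-4, -4, 0]].
Leading principal minors: Δ₁ = 0, Δ₂ = -16, Δ₃ = 64.
The minors fit neither the all-positive nor the alternating-sign pattern, so H is indefinite: a saddle point.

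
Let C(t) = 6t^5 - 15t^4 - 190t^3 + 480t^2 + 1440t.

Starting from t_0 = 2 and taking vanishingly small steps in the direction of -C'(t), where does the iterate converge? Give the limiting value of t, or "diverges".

C'(t) = 30(t - 4)(t - 3)(t + 1)(t + 4), so C'(2) = 1080.
Gradient descent moves in the -C' direction, i.e. t is decreasing.
The nearest critical point in that direction is t = -1, where C'' = 1800 > 0 (a local minimum). The iterate converges there.

-1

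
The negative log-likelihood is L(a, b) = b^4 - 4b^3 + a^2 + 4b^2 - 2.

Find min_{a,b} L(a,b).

L(a,b) separates as P(a) + Q(b) − 2, so its minimum is min P + min Q − 2.
P'(a) = 2a vanishes at a ∈ {0}; Q'(b) = 4b(b - 2)(b - 1) vanishes at b ∈ {0, 1, 2}.
Local minima of P (where P''>0): P(0)=0. Local minima of Q: Q(0)=0, Q(2)=0.
So the global minimum of L is P(0) + Q(0) − 2 = 0 + 0 − 2 = -2, attained at (0, 0).

-2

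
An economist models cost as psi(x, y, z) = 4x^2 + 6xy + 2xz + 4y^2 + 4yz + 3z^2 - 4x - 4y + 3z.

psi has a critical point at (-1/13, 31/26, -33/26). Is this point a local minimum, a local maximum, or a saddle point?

local minimum

The Hessian is constant: H = [[8, 6, 2], [6, 8, 4], [2, 4, 6]].
Leading principal minors: Δ₁ = 8, Δ₂ = 28, Δ₃ = 104.
All leading minors are positive, so H is positive definite: a local minimum.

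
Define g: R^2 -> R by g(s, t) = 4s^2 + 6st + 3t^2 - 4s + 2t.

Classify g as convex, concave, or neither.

g is quadratic, so its Hessian is the constant matrix H = [[8, 6], [6, 6]].
det(H) = 12, tr(H) = 14.
det(H) > 0 and tr(H) > 0, so H is positive definite everywhere: convex.

convex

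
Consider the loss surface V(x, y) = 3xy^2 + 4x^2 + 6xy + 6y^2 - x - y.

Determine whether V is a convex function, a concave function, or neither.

neither

The term 3xy^2 is cubic, so the Hessian is not constant.
∂²V/∂y² = 6x + 12, which takes both signs as x varies (negative for sufficiently negative x). A diagonal entry of the Hessian changing sign means the Hessian is neither positive- nor negative-semidefinite on all of R^2.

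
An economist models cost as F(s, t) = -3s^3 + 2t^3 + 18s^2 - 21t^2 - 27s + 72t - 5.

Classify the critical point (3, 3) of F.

The mixed partial ∂²F/∂s∂t is 0, so the Hessian at any point is diag(F_ss, F_tt) = diag(18(-s + 2), 6(2t - 7)).
At (3, 3): H = diag(-18, -6).
Both eigenvalues are negative, so H is negative definite: a local maximum.

local maximum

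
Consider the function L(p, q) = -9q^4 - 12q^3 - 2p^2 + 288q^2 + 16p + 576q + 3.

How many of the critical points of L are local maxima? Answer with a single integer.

2

L separates as a function of p plus a function of q, so ∇L=0 decouples.
∂L/∂p = -4(p - 4) = 0 at p ∈ {4}; ∂L/∂q = -36(q - 4)(q + 1)(q + 4) = 0 at q ∈ {-4, -1, 4}.
The Hessian is diagonal: diag(L_pp, L_qq). Second derivatives: L_pp(4)=-4; L_qq(-4)=-864, L_qq(-1)=540, L_qq(4)=-1440.
Local maxima occur where both diagonal entries negative: (4, -4), (4, 4). Count: 2.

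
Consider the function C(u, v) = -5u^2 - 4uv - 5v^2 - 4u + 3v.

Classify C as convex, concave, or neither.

concave

C is quadratic, so its Hessian is the constant matrix H = [[-10, -4], [-4, -10]].
det(H) = 84, tr(H) = -20.
det(H) > 0 and tr(H) < 0, so H is negative definite everywhere: concave.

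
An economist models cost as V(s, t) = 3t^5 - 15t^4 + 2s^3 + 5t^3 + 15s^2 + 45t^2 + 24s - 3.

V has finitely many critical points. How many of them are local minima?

V separates as a function of s plus a function of t, so ∇V=0 decouples.
∂V/∂s = 6(s + 1)(s + 4) = 0 at s ∈ {-4, -1}; ∂V/∂t = 15t(t - 3)(t - 2)(t + 1) = 0 at t ∈ {-1, 0, 2, 3}.
The Hessian is diagonal: diag(V_ss, V_tt). Second derivatives: V_ss(-4)=-18, V_ss(-1)=18; V_tt(-1)=-180, V_tt(0)=90, V_tt(2)=-90, V_tt(3)=180.
Local minima occur where both diagonal entries positive: (-1, 0), (-1, 3). Count: 2.

2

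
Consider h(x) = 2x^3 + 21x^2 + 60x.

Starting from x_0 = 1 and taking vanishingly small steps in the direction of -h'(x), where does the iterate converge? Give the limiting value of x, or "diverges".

-2

h'(x) = 6(x + 2)(x + 5), so h'(1) = 108.
Gradient descent moves in the -h' direction, i.e. x is decreasing.
The nearest critical point in that direction is x = -2, where h'' = 18 > 0 (a local minimum). The iterate converges there.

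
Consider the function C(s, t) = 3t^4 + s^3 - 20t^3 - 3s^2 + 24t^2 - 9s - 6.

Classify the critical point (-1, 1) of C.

local maximum

The mixed partial ∂²C/∂s∂t is 0, so the Hessian at any point is diag(C_ss, C_tt) = diag(6(s - 1), 12(3t^2 - 10t + 4)).
At (-1, 1): H = diag(-12, -36).
Both eigenvalues are negative, so H is negative definite: a local maximum.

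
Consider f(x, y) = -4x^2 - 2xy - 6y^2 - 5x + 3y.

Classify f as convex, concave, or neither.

concave

f is quadratic, so its Hessian is the constant matrix H = [[-8, -2], [-2, -12]].
det(H) = 92, tr(H) = -20.
det(H) > 0 and tr(H) < 0, so H is negative definite everywhere: concave.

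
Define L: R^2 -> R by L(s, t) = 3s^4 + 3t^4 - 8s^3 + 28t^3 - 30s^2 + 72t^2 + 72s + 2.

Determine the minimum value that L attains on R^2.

L(s,t) separates as P(s) + Q(t) + 2, so its minimum is min P + min Q + 2.
P'(s) = 12(s - 3)(s - 1)(s + 2) vanishes at s ∈ {-2, 1, 3}; Q'(t) = 12t(t + 3)(t + 4) vanishes at t ∈ {-4, -3, 0}.
Local minima of P (where P''>0): P(-2)=-152, P(3)=-27. Local minima of Q: Q(-4)=128, Q(0)=0.
So the global minimum of L is P(-2) + Q(0) + 2 = -152 + 0 + 2 = -150, attained at (-2, 0).

-150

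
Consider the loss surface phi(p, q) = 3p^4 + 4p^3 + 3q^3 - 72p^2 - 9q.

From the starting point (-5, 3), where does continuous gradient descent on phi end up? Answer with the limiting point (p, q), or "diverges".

phi is separable, so gradient descent decouples: p follows -∂phi/∂p, q follows -∂phi/∂q.
∂phi/∂p = 12p(p - 3)(p + 4); at p=-5 this is -480, so p increases.
∂phi/∂q = 9(q - 1)(q + 1); at q=3 this is 72, so q decreases.
p converges to its nearest critical value -4 (a local min of the p-part); q converges to 1. The iterate converges to (-4, 1).

(-4, 1)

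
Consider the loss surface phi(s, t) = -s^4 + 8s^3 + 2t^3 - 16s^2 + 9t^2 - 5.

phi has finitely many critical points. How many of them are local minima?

1

phi separates as a function of s plus a function of t, so ∇phi=0 decouples.
∂phi/∂s = -4s(s - 4)(s - 2) = 0 at s ∈ {0, 2, 4}; ∂phi/∂t = 6t(t + 3) = 0 at t ∈ {-3, 0}.
The Hessian is diagonal: diag(phi_ss, phi_tt). Second derivatives: phi_ss(0)=-32, phi_ss(2)=16, phi_ss(4)=-32; phi_tt(-3)=-18, phi_tt(0)=18.
Local minima occur where both diagonal entries positive: (2, 0). Count: 1.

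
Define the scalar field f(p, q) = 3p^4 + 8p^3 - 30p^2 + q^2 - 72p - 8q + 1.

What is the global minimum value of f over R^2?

f(p,q) separates as A(p) + B(q) + 1, so its minimum is min A + min B + 1.
A'(p) = 12(p - 2)(p + 1)(p + 3) vanishes at p ∈ {-3, -1, 2}; B'(q) = 2q - 8 vanishes at q ∈ {4}.
Local minima of A (where A''>0): A(-3)=-27, A(2)=-152. Local minima of B: B(4)=-16.
So the global minimum of f is A(2) + B(4) + 1 = -152 − 16 + 1 = -167, attained at (2, 4).

-167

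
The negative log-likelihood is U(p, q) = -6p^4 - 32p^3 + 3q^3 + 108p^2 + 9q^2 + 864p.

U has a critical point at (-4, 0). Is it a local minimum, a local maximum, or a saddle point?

saddle point

The mixed partial ∂²U/∂p∂q is 0, so the Hessian at any point is diag(U_pp, U_qq) = diag(24(-3p^2 - 8p + 9), 18(q + 1)).
At (-4, 0): H = diag(-168, 18).
The eigenvalues have opposite signs, so H is indefinite: a saddle point.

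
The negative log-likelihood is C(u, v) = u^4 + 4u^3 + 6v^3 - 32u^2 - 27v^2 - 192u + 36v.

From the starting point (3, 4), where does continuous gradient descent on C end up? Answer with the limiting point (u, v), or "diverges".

C is separable, so gradient descent decouples: u follows -∂C/∂u, v follows -∂C/∂v.
∂C/∂u = 4(u - 4)(u + 3)(u + 4); at u=3 this is -168, so u increases.
∂C/∂v = 18(v - 2)(v - 1); at v=4 this is 108, so v decreases.
u converges to its nearest critical value 4 (a local min of the u-part); v converges to 2. The iterate converges to (4, 2).

(4, 2)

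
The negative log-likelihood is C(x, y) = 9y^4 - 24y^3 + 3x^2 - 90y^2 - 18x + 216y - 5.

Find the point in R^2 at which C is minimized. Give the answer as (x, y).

(3, -2)

C(x,y) separates as P(x) + Q(y) − 5, so its minimum is min P + min Q − 5.
P'(x) = 6x - 18 vanishes at x ∈ {3}; Q'(y) = 36(y - 3)(y - 1)(y + 2) vanishes at y ∈ {-2, 1, 3}.
Local minima of P (where P''>0): P(3)=-27. Local minima of Q: Q(-2)=-456, Q(3)=-81.
So the global minimum of C is P(3) + Q(-2) − 5 = -27 − 456 − 5 = -488, attained at (3, -2).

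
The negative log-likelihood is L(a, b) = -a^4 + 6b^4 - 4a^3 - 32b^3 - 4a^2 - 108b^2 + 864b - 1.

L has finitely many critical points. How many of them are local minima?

L separates as a function of a plus a function of b, so ∇L=0 decouples.
∂L/∂a = -4a(a + 1)(a + 2) = 0 at a ∈ {-2, -1, 0}; ∂L/∂b = 24(b - 4)(b - 3)(b + 3) = 0 at b ∈ {-3, 3, 4}.
The Hessian is diagonal: diag(L_aa, L_bb). Second derivatives: L_aa(-2)=-8, L_aa(-1)=4, L_aa(0)=-8; L_bb(-3)=1008, L_bb(3)=-144, L_bb(4)=168.
Local minima occur where both diagonal entries positive: (-1, -3), (-1, 4). Count: 2.

2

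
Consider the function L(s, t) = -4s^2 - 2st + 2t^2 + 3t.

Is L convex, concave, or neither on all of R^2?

L is quadratic, so its Hessian is the constant matrix H = [[-8, -2], [-2, 4]].
det(H) = -36, tr(H) = -4.
det(H) < 0, so H is indefinite: neither convex nor concave.

neither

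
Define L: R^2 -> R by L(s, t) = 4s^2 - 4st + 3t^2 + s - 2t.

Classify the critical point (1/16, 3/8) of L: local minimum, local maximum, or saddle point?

The Hessian of L is constant: H = [[8, -4], [-4, 6]].
det(H) = 8·6 − (-4)² = 32.
det(H) > 0 and tr(H) = 14 > 0, so H is positive definite and the point is a local minimum.

local minimum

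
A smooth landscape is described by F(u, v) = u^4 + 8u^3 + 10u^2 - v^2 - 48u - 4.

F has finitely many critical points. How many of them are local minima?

0

F separates as a function of u plus a function of v, so ∇F=0 decouples.
∂F/∂u = 4(u - 1)(u + 3)(u + 4) = 0 at u ∈ {-4, -3, 1}; ∂F/∂v = -2v = 0 at v ∈ {0}.
The Hessian is diagonal: diag(F_uu, F_vv). Second derivatives: F_uu(-4)=20, F_uu(-3)=-16, F_uu(1)=80; F_vv(0)=-2.
Local minima occur where both diagonal entries positive: none. Count: 0.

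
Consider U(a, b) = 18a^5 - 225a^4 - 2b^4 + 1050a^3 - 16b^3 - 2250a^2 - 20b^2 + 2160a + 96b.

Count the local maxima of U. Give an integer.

U separates as a function of a plus a function of b, so ∇U=0 decouples.
∂U/∂a = 90(a - 4)(a - 3)(a - 2)(a - 1) = 0 at a ∈ {1, 2, 3, 4}; ∂U/∂b = -8(b - 1)(b + 3)(b + 4) = 0 at b ∈ {-4, -3, 1}.
The Hessian is diagonal: diag(U_aa, U_bb). Second derivatives: U_aa(1)=-540, U_aa(2)=180, U_aa(3)=-180, U_aa(4)=540; U_bb(-4)=-40, U_bb(-3)=32, U_bb(1)=-160.
Local maxima occur where both diagonal entries negative: (1, -4), (1, 1), (3, -4), (3, 1). Count: 4.

4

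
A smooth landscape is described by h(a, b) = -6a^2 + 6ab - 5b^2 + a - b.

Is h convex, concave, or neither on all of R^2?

h is quadratic, so its Hessian is the constant matrix H = [[-12, 6], [6, -10]].
det(H) = 84, tr(H) = -22.
det(H) > 0 and tr(H) < 0, so H is negative definite everywhere: concave.

concave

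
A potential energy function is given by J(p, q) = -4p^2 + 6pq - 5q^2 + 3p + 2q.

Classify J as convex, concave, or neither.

concave

J is quadratic, so its Hessian is the constant matrix H = [[-8, 6], [6, -10]].
det(H) = 44, tr(H) = -18.
det(H) > 0 and tr(H) < 0, so H is negative definite everywhere: concave.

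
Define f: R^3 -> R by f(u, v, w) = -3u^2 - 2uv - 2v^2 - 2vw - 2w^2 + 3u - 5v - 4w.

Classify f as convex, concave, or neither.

concave

f is quadratic, so its Hessian is the constant matrix H = [[-6, -2, 0], [-2, -4, -2], [0, -2, -4]].
Leading principal minors: -6, 20, -56.
Signs alternate −, +, − ⇒ H ≺ 0 ⇒ concave.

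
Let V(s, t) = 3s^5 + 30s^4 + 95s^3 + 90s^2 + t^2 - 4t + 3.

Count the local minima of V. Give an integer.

2

V separates as a function of s plus a function of t, so ∇V=0 decouples.
∂V/∂s = 15s(s + 1)(s + 3)(s + 4) = 0 at s ∈ {-4, -3, -1, 0}; ∂V/∂t = 2(t - 2) = 0 at t ∈ {2}.
The Hessian is diagonal: diag(V_ss, V_tt). Second derivatives: V_ss(-4)=-180, V_ss(-3)=90, V_ss(-1)=-90, V_ss(0)=180; V_tt(2)=2.
Local minima occur where both diagonal entries positive: (-3, 2), (0, 2). Count: 2.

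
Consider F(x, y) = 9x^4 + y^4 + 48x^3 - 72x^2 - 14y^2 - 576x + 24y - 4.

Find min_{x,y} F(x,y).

-1033

F(x,y) separates as P(x) + Q(y) − 4, so its minimum is min P + min Q − 4.
P'(x) = 36(x - 2)(x + 2)(x + 4) vanishes at x ∈ {-4, -2, 2}; Q'(y) = 4(y - 2)(y - 1)(y + 3) vanishes at y ∈ {-3, 1, 2}.
Local minima of P (where P''>0): P(-4)=384, P(2)=-912. Local minima of Q: Q(-3)=-117, Q(2)=8.
So the global minimum of F is P(2) + Q(-3) − 4 = -912 − 117 − 4 = -1033, attained at (2, -3).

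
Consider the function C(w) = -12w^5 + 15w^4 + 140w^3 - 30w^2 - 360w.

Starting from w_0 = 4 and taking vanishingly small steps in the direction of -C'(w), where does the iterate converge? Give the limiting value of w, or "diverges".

C'(w) = -60(w - 3)(w - 1)(w + 1)(w + 2), so C'(4) = -5400.
Gradient descent moves in the -C' direction, i.e. w is increasing.
There is no critical point above w=4, and C' keeps the same sign, so the iterate runs off to +∞.

diverges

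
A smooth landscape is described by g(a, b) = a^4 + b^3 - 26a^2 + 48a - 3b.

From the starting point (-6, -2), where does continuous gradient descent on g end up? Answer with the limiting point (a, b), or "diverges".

g is separable, so gradient descent decouples: a follows -∂g/∂a, b follows -∂g/∂b.
∂g/∂a = 4(a - 3)(a - 1)(a + 4); at a=-6 this is -504, so a increases.
∂g/∂b = 3(b - 1)(b + 1); at b=-2 this is 9, so b decreases.
The b-coordinate has no critical point in that direction and runs off to infinity.

diverges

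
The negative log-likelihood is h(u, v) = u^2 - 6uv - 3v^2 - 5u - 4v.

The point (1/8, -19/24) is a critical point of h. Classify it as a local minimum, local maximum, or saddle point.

saddle point

The Hessian of h is constant: H = [[2, -6], [-6, -6]].
det(H) = 2·(-6) − (-6)² = -48.
Since det(H) < 0, H is indefinite and the critical point is a saddle point.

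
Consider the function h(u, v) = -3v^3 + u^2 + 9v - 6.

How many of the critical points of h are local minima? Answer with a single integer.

h separates as a function of u plus a function of v, so ∇h=0 decouples.
∂h/∂u = 2u = 0 at u ∈ {0}; ∂h/∂v = -9(v - 1)(v + 1) = 0 at v ∈ {-1, 1}.
The Hessian is diagonal: diag(h_uu, h_vv). Second derivatives: h_uu(0)=2; h_vv(-1)=18, h_vv(1)=-18.
Local minima occur where both diagonal entries positive: (0, -1). Count: 1.

1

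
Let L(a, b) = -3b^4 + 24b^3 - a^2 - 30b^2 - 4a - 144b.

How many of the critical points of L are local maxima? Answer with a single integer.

2

L separates as a function of a plus a function of b, so ∇L=0 decouples.
∂L/∂a = -2(a + 2) = 0 at a ∈ {-2}; ∂L/∂b = -12(b - 4)(b - 3)(b + 1) = 0 at b ∈ {-1, 3, 4}.
The Hessian is diagonal: diag(L_aa, L_bb). Second derivatives: L_aa(-2)=-2; L_bb(-1)=-240, L_bb(3)=48, L_bb(4)=-60.
Local maxima occur where both diagonal entries negative: (-2, -1), (-2, 4). Count: 2.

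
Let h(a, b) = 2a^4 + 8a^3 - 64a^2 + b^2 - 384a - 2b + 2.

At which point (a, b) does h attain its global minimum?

(4, 1)

h(a,b) separates as P(a) + Q(b) + 2, so its minimum is min P + min Q + 2.
P'(a) = 8(a - 4)(a + 3)(a + 4) vanishes at a ∈ {-4, -3, 4}; Q'(b) = 2b - 2 vanishes at b ∈ {1}.
Local minima of P (where P''>0): P(-4)=512, P(4)=-1536. Local minima of Q: Q(1)=-1.
So the global minimum of h is P(4) + Q(1) + 2 = -1536 − 1 + 2 = -1535, attained at (4, 1).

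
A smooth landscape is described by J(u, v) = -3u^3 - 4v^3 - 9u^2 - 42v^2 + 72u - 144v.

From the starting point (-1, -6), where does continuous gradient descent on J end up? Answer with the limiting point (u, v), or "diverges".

J is separable, so gradient descent decouples: u follows -∂J/∂u, v follows -∂J/∂v.
∂J/∂u = -9(u - 2)(u + 4); at u=-1 this is 81, so u decreases.
∂J/∂v = -12(v + 3)(v + 4); at v=-6 this is -72, so v increases.
u converges to its nearest critical value -4 (a local min of the u-part); v converges to -4. The iterate converges to (-4, -4).

(-4, -4)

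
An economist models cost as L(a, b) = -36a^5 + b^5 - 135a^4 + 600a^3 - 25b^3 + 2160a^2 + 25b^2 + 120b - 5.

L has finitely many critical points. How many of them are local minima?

L separates as a function of a plus a function of b, so ∇L=0 decouples.
∂L/∂a = -180a(a - 3)(a + 2)(a + 4) = 0 at a ∈ {-4, -2, 0, 3}; ∂L/∂b = 5(b - 3)(b - 2)(b + 1)(b + 4) = 0 at b ∈ {-4, -1, 2, 3}.
The Hessian is diagonal: diag(L_aa, L_bb). Second derivatives: L_aa(-4)=10080, L_aa(-2)=-3600, L_aa(0)=4320, L_aa(3)=-18900; L_bb(-4)=-630, L_bb(-1)=180, L_bb(2)=-90, L_bb(3)=140.
Local minima occur where both diagonal entries positive: (-4, -1), (-4, 3), (0, -1), (0, 3). Count: 4.

4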